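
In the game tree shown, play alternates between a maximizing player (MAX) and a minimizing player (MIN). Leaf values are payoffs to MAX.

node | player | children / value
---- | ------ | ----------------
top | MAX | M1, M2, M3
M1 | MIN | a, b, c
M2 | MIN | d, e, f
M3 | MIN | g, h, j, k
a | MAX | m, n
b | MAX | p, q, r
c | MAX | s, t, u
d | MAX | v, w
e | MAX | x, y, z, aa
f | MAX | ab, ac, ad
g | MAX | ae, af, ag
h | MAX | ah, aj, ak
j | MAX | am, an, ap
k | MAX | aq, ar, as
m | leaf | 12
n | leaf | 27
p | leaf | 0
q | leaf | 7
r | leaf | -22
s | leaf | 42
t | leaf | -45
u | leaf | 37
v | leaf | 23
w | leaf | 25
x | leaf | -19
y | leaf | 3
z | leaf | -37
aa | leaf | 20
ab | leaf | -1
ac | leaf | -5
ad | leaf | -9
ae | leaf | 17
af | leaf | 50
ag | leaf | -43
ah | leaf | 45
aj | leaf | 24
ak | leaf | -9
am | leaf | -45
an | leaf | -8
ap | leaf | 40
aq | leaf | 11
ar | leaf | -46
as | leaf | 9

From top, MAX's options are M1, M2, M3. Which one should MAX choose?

M3

a (MAX): max(12, 27) = 27
b (MAX): max(0, 7, -22) = 7
c (MAX): max(42, -45, 37) = 42
M1 (MIN): min(27, 7, 42) = 7
d (MAX): max(23, 25) = 25
e (MAX): max(-19, 3, -37, 20) = 20
f (MAX): max(-1, -5, -9) = -1
M2 (MIN): min(25, 20, -1) = -1
g (MAX): max(17, 50, -43) = 50
h (MAX): max(45, 24, -9) = 45
j (MAX): max(-45, -8, 40) = 40
k (MAX): max(11, -46, 9) = 11
M3 (MIN): min(50, 45, 40, 11) = 11
top (MAX): max(7, -1, 11) = 11
MAX at top wants the highest of {M1=7, M2=-1, M3=11}, so chooses M3.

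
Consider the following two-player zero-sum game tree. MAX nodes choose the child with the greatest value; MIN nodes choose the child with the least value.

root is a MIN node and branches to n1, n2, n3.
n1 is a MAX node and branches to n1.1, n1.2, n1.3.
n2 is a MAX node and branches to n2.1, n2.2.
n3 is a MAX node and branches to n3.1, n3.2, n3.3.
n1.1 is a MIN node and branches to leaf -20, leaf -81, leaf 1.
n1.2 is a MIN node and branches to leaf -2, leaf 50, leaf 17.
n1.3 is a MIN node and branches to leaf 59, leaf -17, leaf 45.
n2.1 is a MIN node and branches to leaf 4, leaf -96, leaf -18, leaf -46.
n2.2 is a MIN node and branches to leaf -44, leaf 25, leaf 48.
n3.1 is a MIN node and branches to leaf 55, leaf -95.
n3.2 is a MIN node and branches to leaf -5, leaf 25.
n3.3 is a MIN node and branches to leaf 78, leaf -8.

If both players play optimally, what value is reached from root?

n1.1 (MIN): min(-20, -81, 1) = -81
n1.2 (MIN): min(-2, 50, 17) = -2
n1.3 (MIN): min(59, -17, 45) = -17
n1 (MAX): max(-81, -2, -17) = -2
n2.1 (MIN): min(4, -96, -18, -46) = -96
n2.2 (MIN): min(-44, 25, 48) = -44
n2 (MAX): max(-96, -44) = -44
n3.1 (MIN): min(55, -95) = -95
n3.2 (MIN): min(-5, 25) = -5
n3.3 (MIN): min(78, -8) = -8
n3 (MAX): max(-95, -5, -8) = -5
root (MIN): min(-2, -44, -5) = -44

-44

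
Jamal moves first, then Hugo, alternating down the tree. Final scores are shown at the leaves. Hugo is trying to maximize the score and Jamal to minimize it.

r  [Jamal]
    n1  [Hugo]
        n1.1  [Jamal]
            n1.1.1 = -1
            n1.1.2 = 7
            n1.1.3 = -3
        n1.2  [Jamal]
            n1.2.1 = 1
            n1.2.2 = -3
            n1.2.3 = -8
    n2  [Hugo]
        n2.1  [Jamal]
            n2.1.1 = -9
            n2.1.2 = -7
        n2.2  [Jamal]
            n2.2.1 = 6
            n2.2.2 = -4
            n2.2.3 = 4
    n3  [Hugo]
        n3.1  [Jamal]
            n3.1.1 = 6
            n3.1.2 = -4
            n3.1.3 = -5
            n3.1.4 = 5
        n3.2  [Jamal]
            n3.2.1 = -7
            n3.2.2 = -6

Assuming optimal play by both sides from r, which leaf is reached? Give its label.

n3.1.3

n1.1 (Jamal): min(-1, 7, -3) = -3
n1.2 (Jamal): min(1, -3, -8) = -8
n1 (Hugo): max(-3, -8) = -3
n2.1 (Jamal): min(-9, -7) = -9
n2.2 (Jamal): min(6, -4, 4) = -4
n2 (Hugo): max(-9, -4) = -4
n3.1 (Jamal): min(6, -4, -5, 5) = -5
n3.2 (Jamal): min(-7, -6) = -7
n3 (Hugo): max(-5, -7) = -5
r (Jamal): min(-3, -4, -5) = -5
At r, Jamal picks n3 (lowest: -5).
At n3, Hugo picks n3.1 (highest: -5).
At n3.1, Jamal picks n3.1.3 (lowest: -5).
Terminal value -5.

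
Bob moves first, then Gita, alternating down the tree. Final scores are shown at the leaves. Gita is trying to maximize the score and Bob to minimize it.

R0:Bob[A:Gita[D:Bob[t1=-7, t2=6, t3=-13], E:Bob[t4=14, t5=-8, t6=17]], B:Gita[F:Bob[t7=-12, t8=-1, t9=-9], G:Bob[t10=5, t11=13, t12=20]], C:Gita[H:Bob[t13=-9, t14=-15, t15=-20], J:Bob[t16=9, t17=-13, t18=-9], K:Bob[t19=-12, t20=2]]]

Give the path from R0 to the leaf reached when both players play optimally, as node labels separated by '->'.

R0 -> C -> K -> t19

D (Bob): min(-7, 6, -13) = -13
E (Bob): min(14, -8, 17) = -8
A (Gita): max(-13, -8) = -8
F (Bob): min(-12, -1, -9) = -12
G (Bob): min(5, 13, 20) = 5
B (Gita): max(-12, 5) = 5
H (Bob): min(-9, -15, -20) = -20
J (Bob): min(9, -13, -9) = -13
K (Bob): min(-12, 2) = -12
C (Gita): max(-20, -13, -12) = -12
R0 (Bob): min(-8, 5, -12) = -12
At R0, Bob picks C (lowest: -12).
At C, Gita picks K (highest: -12).
At K, Bob picks t19 (lowest: -12).
Terminal value -12.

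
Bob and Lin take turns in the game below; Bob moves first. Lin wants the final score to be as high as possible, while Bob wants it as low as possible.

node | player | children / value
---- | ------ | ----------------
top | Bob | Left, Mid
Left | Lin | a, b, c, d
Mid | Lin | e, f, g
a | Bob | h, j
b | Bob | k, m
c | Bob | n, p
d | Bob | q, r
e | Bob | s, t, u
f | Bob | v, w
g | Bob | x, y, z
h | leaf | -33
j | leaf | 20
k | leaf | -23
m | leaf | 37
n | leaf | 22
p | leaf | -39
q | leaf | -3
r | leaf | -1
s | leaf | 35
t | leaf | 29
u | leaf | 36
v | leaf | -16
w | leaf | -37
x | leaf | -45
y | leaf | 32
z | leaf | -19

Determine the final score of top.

a (Bob): min(-33, 20) = -33
b (Bob): min(-23, 37) = -23
c (Bob): min(22, -39) = -39
d (Bob): min(-3, -1) = -3
Left (Lin): max(-33, -23, -39, -3) = -3
e (Bob): min(35, 29, 36) = 29
f (Bob): min(-16, -37) = -37
g (Bob): min(-45, 32, -19) = -45
Mid (Lin): max(29, -37, -45) = 29
top (Bob): min(-3, 29) = -3

-3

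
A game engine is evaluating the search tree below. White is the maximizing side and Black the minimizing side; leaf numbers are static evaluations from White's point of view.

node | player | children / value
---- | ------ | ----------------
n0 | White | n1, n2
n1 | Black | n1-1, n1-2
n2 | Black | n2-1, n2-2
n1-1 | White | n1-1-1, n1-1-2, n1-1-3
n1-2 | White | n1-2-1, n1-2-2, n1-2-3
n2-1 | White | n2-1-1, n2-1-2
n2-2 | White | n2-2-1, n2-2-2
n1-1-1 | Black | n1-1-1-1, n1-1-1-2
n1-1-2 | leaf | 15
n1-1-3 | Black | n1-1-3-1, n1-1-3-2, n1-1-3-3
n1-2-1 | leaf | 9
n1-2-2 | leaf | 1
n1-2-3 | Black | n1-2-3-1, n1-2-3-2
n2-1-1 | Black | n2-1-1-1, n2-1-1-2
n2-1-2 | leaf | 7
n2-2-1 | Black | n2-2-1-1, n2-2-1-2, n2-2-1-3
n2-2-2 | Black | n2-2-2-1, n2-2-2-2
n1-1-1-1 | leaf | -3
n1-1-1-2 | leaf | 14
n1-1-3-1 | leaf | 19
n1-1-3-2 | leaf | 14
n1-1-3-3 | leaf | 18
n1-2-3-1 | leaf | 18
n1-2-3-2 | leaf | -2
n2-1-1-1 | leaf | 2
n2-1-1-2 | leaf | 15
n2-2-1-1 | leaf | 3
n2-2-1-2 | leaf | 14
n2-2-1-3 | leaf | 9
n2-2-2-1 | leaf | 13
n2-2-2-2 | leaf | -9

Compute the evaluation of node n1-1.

15

n1-1-1 (Black): min(-3, 14) = -3
n1-1-3 (Black): min(19, 14, 18) = 14
n1-1 (White): max(-3, 15, 14) = 15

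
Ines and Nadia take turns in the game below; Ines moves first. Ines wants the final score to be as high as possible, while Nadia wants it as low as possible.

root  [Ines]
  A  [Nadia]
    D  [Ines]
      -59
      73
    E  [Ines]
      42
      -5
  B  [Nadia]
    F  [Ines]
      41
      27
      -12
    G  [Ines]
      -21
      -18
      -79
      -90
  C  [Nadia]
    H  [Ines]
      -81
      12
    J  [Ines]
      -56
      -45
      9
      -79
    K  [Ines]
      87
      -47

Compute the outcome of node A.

D (Ines): max(-59, 73) = 73
E (Ines): max(42, -5) = 42
A (Nadia): min(73, 42) = 42

42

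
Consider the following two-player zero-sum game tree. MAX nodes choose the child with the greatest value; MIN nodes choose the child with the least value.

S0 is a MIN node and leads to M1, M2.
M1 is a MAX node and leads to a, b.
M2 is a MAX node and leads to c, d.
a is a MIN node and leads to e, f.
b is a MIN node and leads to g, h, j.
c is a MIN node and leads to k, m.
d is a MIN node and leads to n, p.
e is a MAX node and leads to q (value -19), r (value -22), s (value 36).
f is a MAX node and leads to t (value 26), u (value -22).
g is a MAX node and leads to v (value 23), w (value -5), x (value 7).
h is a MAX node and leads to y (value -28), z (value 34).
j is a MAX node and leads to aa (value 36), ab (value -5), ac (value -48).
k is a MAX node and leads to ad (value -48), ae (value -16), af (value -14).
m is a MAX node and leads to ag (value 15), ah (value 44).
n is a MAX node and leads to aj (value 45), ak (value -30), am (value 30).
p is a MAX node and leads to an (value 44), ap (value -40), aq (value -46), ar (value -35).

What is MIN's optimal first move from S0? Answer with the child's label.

M1

e (MAX): max(-19, -22, 36) = 36
f (MAX): max(26, -22) = 26
a (MIN): min(36, 26) = 26
g (MAX): max(23, -5, 7) = 23
h (MAX): max(-28, 34) = 34
j (MAX): max(36, -5, -48) = 36
b (MIN): min(23, 34, 36) = 23
M1 (MAX): max(26, 23) = 26
k (MAX): max(-48, -16, -14) = -14
m (MAX): max(15, 44) = 44
c (MIN): min(-14, 44) = -14
n (MAX): max(45, -30, 30) = 45
p (MAX): max(44, -40, -46, -35) = 44
d (MIN): min(45, 44) = 44
M2 (MAX): max(-14, 44) = 44
S0 (MIN): min(26, 44) = 26
MIN at S0 wants the lowest of {M1=26, M2=44}, so chooses M1.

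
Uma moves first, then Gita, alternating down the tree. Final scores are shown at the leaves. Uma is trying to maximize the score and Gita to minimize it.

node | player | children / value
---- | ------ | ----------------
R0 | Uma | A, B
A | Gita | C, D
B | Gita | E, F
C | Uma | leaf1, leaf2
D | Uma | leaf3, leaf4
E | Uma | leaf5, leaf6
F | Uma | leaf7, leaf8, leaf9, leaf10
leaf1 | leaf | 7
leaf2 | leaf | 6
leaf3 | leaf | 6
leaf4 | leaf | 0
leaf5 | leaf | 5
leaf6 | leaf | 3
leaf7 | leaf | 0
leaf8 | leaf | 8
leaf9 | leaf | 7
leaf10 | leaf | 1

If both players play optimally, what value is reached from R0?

6

C (Uma): max(7, 6) = 7
D (Uma): max(6, 0) = 6
A (Gita): min(7, 6) = 6
E (Uma): max(5, 3) = 5
F (Uma): max(0, 8, 7, 1) = 8
B (Gita): min(5, 8) = 5
R0 (Uma): max(6, 5) = 6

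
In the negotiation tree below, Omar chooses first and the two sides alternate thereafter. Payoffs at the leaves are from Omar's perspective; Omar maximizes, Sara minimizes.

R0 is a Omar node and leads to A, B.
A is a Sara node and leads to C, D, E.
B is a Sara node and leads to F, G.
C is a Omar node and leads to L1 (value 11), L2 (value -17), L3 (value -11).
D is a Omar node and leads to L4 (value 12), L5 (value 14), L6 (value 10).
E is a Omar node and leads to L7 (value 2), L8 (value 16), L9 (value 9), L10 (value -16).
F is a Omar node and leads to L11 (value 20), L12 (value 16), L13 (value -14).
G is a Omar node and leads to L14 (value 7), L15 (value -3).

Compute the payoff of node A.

11

C (Omar): max(11, -17, -11) = 11
D (Omar): max(12, 14, 10) = 14
E (Omar): max(2, 16, 9, -16) = 16
A (Sara): min(11, 14, 16) = 11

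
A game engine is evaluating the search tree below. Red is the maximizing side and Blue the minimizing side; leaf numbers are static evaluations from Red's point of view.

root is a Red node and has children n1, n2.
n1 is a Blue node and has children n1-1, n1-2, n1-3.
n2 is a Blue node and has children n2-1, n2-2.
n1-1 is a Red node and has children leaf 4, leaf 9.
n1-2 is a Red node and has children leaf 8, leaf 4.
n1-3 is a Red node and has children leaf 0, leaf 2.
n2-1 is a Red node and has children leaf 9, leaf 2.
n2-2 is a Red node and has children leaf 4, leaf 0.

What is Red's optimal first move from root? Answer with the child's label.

n1-1 (Red): max(4, 9) = 9
n1-2 (Red): max(8, 4) = 8
n1-3 (Red): max(0, 2) = 2
n1 (Blue): min(9, 8, 2) = 2
n2-1 (Red): max(9, 2) = 9
n2-2 (Red): max(4, 0) = 4
n2 (Blue): min(9, 4) = 4
root (Red): max(2, 4) = 4
Red at root wants the highest of {n1=2, n2=4}, so chooses n2.

n2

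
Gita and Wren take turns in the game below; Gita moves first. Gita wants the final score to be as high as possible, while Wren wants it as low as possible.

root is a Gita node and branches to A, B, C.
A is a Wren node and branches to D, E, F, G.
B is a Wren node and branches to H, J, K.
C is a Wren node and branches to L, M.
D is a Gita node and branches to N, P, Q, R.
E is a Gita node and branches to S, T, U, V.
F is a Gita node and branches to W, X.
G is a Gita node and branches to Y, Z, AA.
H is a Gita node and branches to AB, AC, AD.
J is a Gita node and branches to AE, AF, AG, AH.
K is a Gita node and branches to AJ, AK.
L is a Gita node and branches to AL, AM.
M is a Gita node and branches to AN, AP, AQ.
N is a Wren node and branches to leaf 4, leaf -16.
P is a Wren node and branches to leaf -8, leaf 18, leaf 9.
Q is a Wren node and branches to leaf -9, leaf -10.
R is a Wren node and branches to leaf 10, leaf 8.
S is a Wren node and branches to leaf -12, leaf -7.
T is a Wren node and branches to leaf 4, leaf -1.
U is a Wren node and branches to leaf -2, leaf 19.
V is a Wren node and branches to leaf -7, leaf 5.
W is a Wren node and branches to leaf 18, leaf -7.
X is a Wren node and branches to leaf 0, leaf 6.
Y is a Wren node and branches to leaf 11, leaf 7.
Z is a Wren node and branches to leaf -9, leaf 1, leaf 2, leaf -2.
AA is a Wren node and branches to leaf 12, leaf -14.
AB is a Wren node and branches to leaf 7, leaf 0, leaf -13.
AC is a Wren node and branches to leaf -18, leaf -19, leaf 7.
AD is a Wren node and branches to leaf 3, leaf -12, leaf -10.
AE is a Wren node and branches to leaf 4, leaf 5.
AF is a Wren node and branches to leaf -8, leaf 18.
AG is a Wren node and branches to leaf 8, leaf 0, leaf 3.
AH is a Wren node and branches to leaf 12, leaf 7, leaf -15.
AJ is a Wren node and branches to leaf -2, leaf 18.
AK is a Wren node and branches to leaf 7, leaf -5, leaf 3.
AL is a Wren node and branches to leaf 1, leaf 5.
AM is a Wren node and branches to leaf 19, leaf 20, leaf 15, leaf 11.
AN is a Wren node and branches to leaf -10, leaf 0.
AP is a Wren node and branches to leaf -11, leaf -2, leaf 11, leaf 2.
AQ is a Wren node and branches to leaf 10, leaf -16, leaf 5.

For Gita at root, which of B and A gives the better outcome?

A

AB (Wren): min(7, 0, -13) = -13
AC (Wren): min(-18, -19, 7) = -19
AD (Wren): min(3, -12, -10) = -12
H (Gita): max(-13, -19, -12) = -12
AE (Wren): min(4, 5) = 4
AF (Wren): min(-8, 18) = -8
AG (Wren): min(8, 0, 3) = 0
AH (Wren): min(12, 7, -15) = -15
J (Gita): max(4, -8, 0, -15) = 4
AJ (Wren): min(-2, 18) = -2
AK (Wren): min(7, -5, 3) = -5
K (Gita): max(-2, -5) = -2
B (Wren): min(-12, 4, -2) = -12
N (Wren): min(4, -16) = -16
P (Wren): min(-8, 18, 9) = -8
Q (Wren): min(-9, -10) = -10
R (Wren): min(10, 8) = 8
D (Gita): max(-16, -8, -10, 8) = 8
S (Wren): min(-12, -7) = -12
T (Wren): min(4, -1) = -1
U (Wren): min(-2, 19) = -2
V (Wren): min(-7, 5) = -7
E (Gita): max(-12, -1, -2, -7) = -1
W (Wren): min(18, -7) = -7
X (Wren): min(0, 6) = 0
F (Gita): max(-7, 0) = 0
Y (Wren): min(11, 7) = 7
Z (Wren): min(-9, 1, 2, -2) = -9
AA (Wren): min(12, -14) = -14
G (Gita): max(7, -9, -14) = 7
A (Wren): min(8, -1, 0, 7) = -1
Gita prefers the higher value; B=-12, A=-1. A is better since -1 > -12.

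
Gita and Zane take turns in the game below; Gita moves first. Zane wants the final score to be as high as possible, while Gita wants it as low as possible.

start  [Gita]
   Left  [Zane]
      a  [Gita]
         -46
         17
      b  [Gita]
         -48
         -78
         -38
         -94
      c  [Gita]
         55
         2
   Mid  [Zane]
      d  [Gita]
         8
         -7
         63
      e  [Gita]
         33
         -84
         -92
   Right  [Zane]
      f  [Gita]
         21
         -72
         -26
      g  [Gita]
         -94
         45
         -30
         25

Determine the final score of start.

-72

a (Gita): min(-46, 17) = -46
b (Gita): min(-48, -78, -38, -94) = -94
c (Gita): min(55, 2) = 2
Left (Zane): max(-46, -94, 2) = 2
d (Gita): min(8, -7, 63) = -7
e (Gita): min(33, -84, -92) = -92
Mid (Zane): max(-7, -92) = -7
f (Gita): min(21, -72, -26) = -72
g (Gita): min(-94, 45, -30, 25) = -94
Right (Zane): max(-72, -94) = -72
start (Gita): min(2, -7, -72) = -72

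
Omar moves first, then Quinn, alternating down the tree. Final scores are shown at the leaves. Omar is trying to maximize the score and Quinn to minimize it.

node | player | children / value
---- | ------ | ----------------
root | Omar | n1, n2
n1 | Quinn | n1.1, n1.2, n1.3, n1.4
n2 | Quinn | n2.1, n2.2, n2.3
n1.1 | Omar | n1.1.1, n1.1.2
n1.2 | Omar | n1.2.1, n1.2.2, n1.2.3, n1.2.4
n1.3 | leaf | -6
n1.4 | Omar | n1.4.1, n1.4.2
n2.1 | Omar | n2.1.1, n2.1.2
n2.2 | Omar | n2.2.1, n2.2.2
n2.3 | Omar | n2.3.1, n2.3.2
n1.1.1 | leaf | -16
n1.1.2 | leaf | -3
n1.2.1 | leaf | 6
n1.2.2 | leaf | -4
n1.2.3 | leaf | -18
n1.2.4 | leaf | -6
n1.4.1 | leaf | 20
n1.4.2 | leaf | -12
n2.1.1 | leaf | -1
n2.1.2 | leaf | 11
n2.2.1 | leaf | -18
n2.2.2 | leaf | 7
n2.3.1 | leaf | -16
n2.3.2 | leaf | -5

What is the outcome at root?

n1.1 (Omar): max(-16, -3) = -3
n1.2 (Omar): max(6, -4, -18, -6) = 6
n1.4 (Omar): max(20, -12) = 20
n1 (Quinn): min(-3, 6, -6, 20) = -6
n2.1 (Omar): max(-1, 11) = 11
n2.2 (Omar): max(-18, 7) = 7
n2.3 (Omar): max(-16, -5) = -5
n2 (Quinn): min(11, 7, -5) = -5
root (Omar): max(-6, -5) = -5

-5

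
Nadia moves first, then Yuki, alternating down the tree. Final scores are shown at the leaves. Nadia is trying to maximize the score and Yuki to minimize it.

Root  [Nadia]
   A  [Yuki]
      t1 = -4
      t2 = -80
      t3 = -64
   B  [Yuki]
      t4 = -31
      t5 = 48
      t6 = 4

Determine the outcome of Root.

-31

A (Yuki): min(-4, -80, -64) = -80
B (Yuki): min(-31, 48, 4) = -31
Root (Nadia): max(-80, -31) = -31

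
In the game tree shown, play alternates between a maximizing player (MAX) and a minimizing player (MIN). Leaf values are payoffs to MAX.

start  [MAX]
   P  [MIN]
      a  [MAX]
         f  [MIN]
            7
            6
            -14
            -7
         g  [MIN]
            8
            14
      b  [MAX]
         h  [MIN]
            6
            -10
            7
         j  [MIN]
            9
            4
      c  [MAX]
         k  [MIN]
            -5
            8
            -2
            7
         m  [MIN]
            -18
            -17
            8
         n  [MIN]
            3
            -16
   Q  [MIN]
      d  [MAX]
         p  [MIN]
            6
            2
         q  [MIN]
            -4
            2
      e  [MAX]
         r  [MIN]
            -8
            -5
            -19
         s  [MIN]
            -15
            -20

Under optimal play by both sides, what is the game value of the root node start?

f (MIN): min(7, 6, -14, -7) = -14
g (MIN): min(8, 14) = 8
a (MAX): max(-14, 8) = 8
h (MIN): min(6, -10, 7) = -10
j (MIN): min(9, 4) = 4
b (MAX): max(-10, 4) = 4
k (MIN): min(-5, 8, -2, 7) = -5
m (MIN): min(-18, -17, 8) = -18
n (MIN): min(3, -16) = -16
c (MAX): max(-5, -18, -16) = -5
P (MIN): min(8, 4, -5) = -5
p (MIN): min(6, 2) = 2
q (MIN): min(-4, 2) = -4
d (MAX): max(2, -4) = 2
r (MIN): min(-8, -5, -19) = -19
s (MIN): min(-15, -20) = -20
e (MAX): max(-19, -20) = -19
Q (MIN): min(2, -19) = -19
start (MAX): max(-5, -19) = -5

-5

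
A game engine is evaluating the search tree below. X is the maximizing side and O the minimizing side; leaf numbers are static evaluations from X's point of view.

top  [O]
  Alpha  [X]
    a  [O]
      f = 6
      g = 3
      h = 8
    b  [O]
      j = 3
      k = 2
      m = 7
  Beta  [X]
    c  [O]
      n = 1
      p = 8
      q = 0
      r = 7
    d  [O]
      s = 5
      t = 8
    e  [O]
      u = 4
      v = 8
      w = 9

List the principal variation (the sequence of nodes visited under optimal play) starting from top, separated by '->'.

a (O): min(6, 3, 8) = 3
b (O): min(3, 2, 7) = 2
Alpha (X): max(3, 2) = 3
c (O): min(1, 8, 0, 7) = 0
d (O): min(5, 8) = 5
e (O): min(4, 8, 9) = 4
Beta (X): max(0, 5, 4) = 5
top (O): min(3, 5) = 3
At top, O picks Alpha (lowest: 3).
At Alpha, X picks a (highest: 3).
At a, O picks g (lowest: 3).
Terminal value 3.

top -> Alpha -> a -> g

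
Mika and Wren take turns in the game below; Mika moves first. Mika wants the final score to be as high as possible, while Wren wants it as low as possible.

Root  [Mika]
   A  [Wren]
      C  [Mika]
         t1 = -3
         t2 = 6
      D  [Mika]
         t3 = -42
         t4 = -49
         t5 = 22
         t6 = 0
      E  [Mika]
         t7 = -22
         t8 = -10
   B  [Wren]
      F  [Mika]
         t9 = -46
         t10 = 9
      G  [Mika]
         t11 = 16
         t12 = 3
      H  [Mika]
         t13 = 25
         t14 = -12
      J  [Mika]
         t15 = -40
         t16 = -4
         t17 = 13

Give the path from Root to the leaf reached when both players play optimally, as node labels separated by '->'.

Root -> B -> F -> t10

C (Mika): max(-3, 6) = 6
D (Mika): max(-42, -49, 22, 0) = 22
E (Mika): max(-22, -10) = -10
A (Wren): min(6, 22, -10) = -10
F (Mika): max(-46, 9) = 9
G (Mika): max(16, 3) = 16
H (Mika): max(25, -12) = 25
J (Mika): max(-40, -4, 13) = 13
B (Wren): min(9, 16, 25, 13) = 9
Root (Mika): max(-10, 9) = 9
At Root, Mika picks B (highest: 9).
At B, Wren picks F (lowest: 9).
At F, Mika picks t10 (highest: 9).
Terminal value 9.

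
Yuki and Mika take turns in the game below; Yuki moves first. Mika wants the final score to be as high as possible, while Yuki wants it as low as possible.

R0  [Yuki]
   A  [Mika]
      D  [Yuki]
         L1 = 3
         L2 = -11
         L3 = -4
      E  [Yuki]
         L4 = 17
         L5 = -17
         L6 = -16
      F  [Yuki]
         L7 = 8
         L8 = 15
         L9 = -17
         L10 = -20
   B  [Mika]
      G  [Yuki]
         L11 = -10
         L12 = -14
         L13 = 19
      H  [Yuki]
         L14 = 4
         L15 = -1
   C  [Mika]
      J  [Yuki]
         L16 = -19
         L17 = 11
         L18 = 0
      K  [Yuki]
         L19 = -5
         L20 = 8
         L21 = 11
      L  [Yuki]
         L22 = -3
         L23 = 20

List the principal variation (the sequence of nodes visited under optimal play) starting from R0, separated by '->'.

D (Yuki): min(3, -11, -4) = -11
E (Yuki): min(17, -17, -16) = -17
F (Yuki): min(8, 15, -17, -20) = -20
A (Mika): max(-11, -17, -20) = -11
G (Yuki): min(-10, -14, 19) = -14
H (Yuki): min(4, -1) = -1
B (Mika): max(-14, -1) = -1
J (Yuki): min(-19, 11, 0) = -19
K (Yuki): min(-5, 8, 11) = -5
L (Yuki): min(-3, 20) = -3
C (Mika): max(-19, -5, -3) = -3
R0 (Yuki): min(-11, -1, -3) = -11
At R0, Yuki picks A (lowest: -11).
At A, Mika picks D (highest: -11).
At D, Yuki picks L2 (lowest: -11).
Terminal value -11.

R0 -> A -> D -> L2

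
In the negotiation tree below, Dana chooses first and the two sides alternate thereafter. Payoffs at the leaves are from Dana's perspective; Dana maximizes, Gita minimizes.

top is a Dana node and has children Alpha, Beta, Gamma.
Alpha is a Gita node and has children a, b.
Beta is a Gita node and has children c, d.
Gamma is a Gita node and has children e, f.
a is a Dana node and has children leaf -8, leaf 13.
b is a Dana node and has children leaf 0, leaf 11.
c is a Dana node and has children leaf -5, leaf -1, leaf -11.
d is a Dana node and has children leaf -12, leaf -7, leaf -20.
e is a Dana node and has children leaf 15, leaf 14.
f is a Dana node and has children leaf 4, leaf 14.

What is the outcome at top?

a (Dana): max(-8, 13) = 13
b (Dana): max(0, 11) = 11
Alpha (Gita): min(13, 11) = 11
c (Dana): max(-5, -1, -11) = -1
d (Dana): max(-12, -7, -20) = -7
Beta (Gita): min(-1, -7) = -7
e (Dana): max(15, 14) = 15
f (Dana): max(4, 14) = 14
Gamma (Gita): min(15, 14) = 14
top (Dana): max(11, -7, 14) = 14

14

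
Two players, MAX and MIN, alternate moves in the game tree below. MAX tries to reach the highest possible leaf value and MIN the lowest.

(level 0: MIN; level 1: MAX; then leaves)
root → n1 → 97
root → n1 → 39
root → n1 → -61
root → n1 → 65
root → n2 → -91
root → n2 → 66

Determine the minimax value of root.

66

n1 (MAX): max(97, 39, -61, 65) = 97
n2 (MAX): max(-91, 66) = 66
root (MIN): min(97, 66) = 66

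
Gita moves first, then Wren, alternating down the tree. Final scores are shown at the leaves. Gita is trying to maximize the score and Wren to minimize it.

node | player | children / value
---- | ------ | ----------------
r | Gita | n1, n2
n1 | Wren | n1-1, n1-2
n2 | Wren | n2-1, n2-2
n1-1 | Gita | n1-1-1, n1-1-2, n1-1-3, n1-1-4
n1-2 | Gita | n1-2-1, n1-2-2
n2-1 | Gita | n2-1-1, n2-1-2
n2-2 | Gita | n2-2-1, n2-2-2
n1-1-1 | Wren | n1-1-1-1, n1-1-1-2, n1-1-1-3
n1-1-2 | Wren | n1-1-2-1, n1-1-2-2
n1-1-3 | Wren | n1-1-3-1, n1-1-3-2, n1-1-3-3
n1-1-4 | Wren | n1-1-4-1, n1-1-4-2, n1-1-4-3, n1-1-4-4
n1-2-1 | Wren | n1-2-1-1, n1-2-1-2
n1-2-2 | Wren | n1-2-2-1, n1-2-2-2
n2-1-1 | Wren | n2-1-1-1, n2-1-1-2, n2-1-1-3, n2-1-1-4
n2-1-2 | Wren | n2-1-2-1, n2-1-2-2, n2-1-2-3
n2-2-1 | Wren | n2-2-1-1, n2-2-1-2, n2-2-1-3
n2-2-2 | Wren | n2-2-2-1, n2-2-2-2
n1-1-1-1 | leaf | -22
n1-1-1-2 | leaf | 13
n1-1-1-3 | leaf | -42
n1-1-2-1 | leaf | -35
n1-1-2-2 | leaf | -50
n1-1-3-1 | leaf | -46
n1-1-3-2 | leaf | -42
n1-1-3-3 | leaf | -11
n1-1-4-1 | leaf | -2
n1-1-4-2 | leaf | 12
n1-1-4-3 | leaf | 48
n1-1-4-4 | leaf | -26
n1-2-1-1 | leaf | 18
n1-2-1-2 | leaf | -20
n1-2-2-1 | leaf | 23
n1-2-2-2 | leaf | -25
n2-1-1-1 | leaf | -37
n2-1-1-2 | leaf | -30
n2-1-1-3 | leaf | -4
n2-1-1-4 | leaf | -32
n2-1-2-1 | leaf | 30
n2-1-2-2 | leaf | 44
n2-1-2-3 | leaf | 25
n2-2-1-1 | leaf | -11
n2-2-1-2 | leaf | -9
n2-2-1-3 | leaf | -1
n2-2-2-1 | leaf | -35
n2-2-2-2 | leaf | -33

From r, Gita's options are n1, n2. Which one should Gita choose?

n2

n1-1-1 (Wren): min(-22, 13, -42) = -42
n1-1-2 (Wren): min(-35, -50) = -50
n1-1-3 (Wren): min(-46, -42, -11) = -46
n1-1-4 (Wren): min(-2, 12, 48, -26) = -26
n1-1 (Gita): max(-42, -50, -46, -26) = -26
n1-2-1 (Wren): min(18, -20) = -20
n1-2-2 (Wren): min(23, -25) = -25
n1-2 (Gita): max(-20, -25) = -20
n1 (Wren): min(-26, -20) = -26
n2-1-1 (Wren): min(-37, -30, -4, -32) = -37
n2-1-2 (Wren): min(30, 44, 25) = 25
n2-1 (Gita): max(-37, 25) = 25
n2-2-1 (Wren): min(-11, -9, -1) = -11
n2-2-2 (Wren): min(-35, -33) = -35
n2-2 (Gita): max(-11, -35) = -11
n2 (Wren): min(25, -11) = -11
r (Gita): max(-26, -11) = -11
Gita at r wants the highest of {n1=-26, n2=-11}, so chooses n2.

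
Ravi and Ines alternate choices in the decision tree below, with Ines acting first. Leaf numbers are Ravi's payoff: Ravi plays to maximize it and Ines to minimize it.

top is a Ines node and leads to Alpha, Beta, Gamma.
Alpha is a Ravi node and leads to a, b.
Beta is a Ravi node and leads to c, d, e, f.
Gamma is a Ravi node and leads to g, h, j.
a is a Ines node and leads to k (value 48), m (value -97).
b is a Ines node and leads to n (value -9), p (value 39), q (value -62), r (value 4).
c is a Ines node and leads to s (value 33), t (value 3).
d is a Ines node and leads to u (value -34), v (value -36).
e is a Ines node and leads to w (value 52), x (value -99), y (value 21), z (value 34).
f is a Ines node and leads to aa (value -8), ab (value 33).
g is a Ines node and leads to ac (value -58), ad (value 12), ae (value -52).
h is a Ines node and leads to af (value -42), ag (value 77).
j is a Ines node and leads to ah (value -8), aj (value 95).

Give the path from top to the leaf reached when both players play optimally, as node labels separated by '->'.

a (Ines): min(48, -97) = -97
b (Ines): min(-9, 39, -62, 4) = -62
Alpha (Ravi): max(-97, -62) = -62
c (Ines): min(33, 3) = 3
d (Ines): min(-34, -36) = -36
e (Ines): min(52, -99, 21, 34) = -99
f (Ines): min(-8, 33) = -8
Beta (Ravi): max(3, -36, -99, -8) = 3
g (Ines): min(-58, 12, -52) = -58
h (Ines): min(-42, 77) = -42
j (Ines): min(-8, 95) = -8
Gamma (Ravi): max(-58, -42, -8) = -8
top (Ines): min(-62, 3, -8) = -62
At top, Ines picks Alpha (lowest: -62).
At Alpha, Ravi picks b (highest: -62).
At b, Ines picks q (lowest: -62).
Terminal value -62.

top -> Alpha -> b -> q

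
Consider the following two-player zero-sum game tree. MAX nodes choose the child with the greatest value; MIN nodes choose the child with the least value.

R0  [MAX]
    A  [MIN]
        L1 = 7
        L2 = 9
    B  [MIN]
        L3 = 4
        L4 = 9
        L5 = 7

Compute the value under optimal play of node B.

4

B (MIN): min(4, 9, 7) = 4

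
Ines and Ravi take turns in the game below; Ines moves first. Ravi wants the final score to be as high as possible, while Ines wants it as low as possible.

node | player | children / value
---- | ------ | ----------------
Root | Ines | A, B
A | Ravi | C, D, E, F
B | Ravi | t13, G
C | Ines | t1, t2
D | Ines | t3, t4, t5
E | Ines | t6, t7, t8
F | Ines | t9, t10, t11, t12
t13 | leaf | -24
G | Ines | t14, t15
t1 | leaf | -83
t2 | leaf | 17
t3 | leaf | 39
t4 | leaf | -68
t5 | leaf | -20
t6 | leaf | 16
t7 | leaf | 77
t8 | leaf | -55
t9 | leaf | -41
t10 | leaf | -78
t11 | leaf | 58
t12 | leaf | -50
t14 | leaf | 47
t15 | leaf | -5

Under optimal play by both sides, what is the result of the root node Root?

-55

C (Ines): min(-83, 17) = -83
D (Ines): min(39, -68, -20) = -68
E (Ines): min(16, 77, -55) = -55
F (Ines): min(-41, -78, 58, -50) = -78
A (Ravi): max(-83, -68, -55, -78) = -55
G (Ines): min(47, -5) = -5
B (Ravi): max(-24, -5) = -5
Root (Ines): min(-55, -5) = -55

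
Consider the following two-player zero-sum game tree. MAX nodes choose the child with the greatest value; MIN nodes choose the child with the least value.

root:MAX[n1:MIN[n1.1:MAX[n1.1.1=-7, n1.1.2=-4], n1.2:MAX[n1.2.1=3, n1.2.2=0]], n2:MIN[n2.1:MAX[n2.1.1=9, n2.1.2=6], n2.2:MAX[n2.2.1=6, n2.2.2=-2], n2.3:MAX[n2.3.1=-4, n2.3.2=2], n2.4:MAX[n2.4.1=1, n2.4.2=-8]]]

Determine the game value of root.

n1.1 (MAX): max(-7, -4) = -4
n1.2 (MAX): max(3, 0) = 3
n1 (MIN): min(-4, 3) = -4
n2.1 (MAX): max(9, 6) = 9
n2.2 (MAX): max(6, -2) = 6
n2.3 (MAX): max(-4, 2) = 2
n2.4 (MAX): max(1, -8) = 1
n2 (MIN): min(9, 6, 2, 1) = 1
root (MAX): max(-4, 1) = 1

1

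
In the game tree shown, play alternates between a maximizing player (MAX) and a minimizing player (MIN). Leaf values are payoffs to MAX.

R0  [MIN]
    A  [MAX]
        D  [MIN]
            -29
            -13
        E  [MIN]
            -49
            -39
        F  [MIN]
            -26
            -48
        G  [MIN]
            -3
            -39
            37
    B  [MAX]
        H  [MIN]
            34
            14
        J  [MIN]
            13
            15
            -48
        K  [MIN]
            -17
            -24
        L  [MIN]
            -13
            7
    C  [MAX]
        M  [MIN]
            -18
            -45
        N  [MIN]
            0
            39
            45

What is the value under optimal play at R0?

-29

D (MIN): min(-29, -13) = -29
E (MIN): min(-49, -39) = -49
F (MIN): min(-26, -48) = -48
G (MIN): min(-3, -39, 37) = -39
A (MAX): max(-29, -49, -48, -39) = -29
H (MIN): min(34, 14) = 14
J (MIN): min(13, 15, -48) = -48
K (MIN): min(-17, -24) = -24
L (MIN): min(-13, 7) = -13
B (MAX): max(14, -48, -24, -13) = 14
M (MIN): min(-18, -45) = -45
N (MIN): min(0, 39, 45) = 0
C (MAX): max(-45, 0) = 0
R0 (MIN): min(-29, 14, 0) = -29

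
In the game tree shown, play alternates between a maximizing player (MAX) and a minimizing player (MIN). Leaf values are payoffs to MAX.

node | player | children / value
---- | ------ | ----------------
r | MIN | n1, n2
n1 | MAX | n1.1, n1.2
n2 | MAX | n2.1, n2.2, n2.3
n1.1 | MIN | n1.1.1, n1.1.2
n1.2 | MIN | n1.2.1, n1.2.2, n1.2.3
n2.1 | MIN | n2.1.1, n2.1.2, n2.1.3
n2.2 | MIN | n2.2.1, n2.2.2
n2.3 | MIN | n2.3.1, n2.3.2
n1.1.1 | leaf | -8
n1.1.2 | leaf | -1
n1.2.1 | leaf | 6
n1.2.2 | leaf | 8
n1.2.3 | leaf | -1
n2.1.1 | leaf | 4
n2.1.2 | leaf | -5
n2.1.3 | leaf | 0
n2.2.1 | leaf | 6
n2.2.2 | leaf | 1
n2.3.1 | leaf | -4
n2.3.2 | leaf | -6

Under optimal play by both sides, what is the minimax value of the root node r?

-1

n1.1 (MIN): min(-8, -1) = -8
n1.2 (MIN): min(6, 8, -1) = -1
n1 (MAX): max(-8, -1) = -1
n2.1 (MIN): min(4, -5, 0) = -5
n2.2 (MIN): min(6, 1) = 1
n2.3 (MIN): min(-4, -6) = -6
n2 (MAX): max(-5, 1, -6) = 1
r (MIN): min(-1, 1) = -1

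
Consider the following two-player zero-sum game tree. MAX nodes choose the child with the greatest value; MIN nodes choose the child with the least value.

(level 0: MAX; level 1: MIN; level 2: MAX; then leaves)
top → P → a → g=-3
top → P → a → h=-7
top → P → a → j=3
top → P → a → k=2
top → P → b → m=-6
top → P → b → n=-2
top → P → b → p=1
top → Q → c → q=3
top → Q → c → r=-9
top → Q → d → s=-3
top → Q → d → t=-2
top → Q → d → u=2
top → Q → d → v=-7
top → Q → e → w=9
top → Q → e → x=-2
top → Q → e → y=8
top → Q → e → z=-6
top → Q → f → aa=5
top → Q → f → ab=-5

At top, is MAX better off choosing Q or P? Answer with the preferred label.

c (MAX): max(3, -9) = 3
d (MAX): max(-3, -2, 2, -7) = 2
e (MAX): max(9, -2, 8, -6) = 9
f (MAX): max(5, -5) = 5
Q (MIN): min(3, 2, 9, 5) = 2
a (MAX): max(-3, -7, 3, 2) = 3
b (MAX): max(-6, -2, 1) = 1
P (MIN): min(3, 1) = 1
MAX prefers the higher value; Q=2, P=1. Q is better since 2 > 1.

Q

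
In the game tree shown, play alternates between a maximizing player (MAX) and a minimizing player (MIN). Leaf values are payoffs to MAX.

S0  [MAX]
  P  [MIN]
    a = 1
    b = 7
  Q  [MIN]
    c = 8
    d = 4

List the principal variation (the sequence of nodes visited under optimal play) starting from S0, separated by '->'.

S0 -> Q -> d

P (MIN): min(1, 7) = 1
Q (MIN): min(8, 4) = 4
S0 (MAX): max(1, 4) = 4
At S0, MAX picks Q (highest: 4).
At Q, MIN picks d (lowest: 4).
Terminal value 4.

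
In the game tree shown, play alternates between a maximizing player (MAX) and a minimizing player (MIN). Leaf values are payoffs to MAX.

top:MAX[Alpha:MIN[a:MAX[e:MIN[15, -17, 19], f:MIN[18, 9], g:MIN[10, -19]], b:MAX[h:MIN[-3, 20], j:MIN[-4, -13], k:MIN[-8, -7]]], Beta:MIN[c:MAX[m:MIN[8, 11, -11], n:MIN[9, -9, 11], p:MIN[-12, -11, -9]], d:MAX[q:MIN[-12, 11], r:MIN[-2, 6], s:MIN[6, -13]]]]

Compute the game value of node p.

p (MIN): min(-12, -11, -9) = -12

-12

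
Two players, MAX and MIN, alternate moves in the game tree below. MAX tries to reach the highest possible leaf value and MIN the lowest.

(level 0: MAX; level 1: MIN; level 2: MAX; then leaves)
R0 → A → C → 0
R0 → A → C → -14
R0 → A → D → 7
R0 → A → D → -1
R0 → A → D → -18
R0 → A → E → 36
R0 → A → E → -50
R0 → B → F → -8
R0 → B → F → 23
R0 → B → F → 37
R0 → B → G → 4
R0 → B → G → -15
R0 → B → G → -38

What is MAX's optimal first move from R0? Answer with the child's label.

C (MAX): max(0, -14) = 0
D (MAX): max(7, -1, -18) = 7
E (MAX): max(36, -50) = 36
A (MIN): min(0, 7, 36) = 0
F (MAX): max(-8, 23, 37) = 37
G (MAX): max(4, -15, -38) = 4
B (MIN): min(37, 4) = 4
R0 (MAX): max(0, 4) = 4
MAX at R0 wants the highest of {A=0, B=4}, so chooses B.

B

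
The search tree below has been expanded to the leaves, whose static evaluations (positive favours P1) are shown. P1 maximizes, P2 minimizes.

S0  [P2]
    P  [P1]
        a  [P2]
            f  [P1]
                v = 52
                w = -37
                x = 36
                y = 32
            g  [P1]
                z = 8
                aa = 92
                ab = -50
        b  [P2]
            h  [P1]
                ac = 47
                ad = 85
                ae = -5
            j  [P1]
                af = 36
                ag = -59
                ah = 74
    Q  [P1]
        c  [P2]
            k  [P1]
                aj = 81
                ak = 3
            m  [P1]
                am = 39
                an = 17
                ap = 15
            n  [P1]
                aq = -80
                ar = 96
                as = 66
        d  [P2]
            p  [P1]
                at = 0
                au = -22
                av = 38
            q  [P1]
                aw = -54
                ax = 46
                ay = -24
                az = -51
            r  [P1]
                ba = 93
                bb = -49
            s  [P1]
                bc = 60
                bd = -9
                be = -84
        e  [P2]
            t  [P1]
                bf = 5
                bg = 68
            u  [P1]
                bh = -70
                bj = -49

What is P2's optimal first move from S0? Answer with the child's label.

Q

f (P1): max(52, -37, 36, 32) = 52
g (P1): max(8, 92, -50) = 92
a (P2): min(52, 92) = 52
h (P1): max(47, 85, -5) = 85
j (P1): max(36, -59, 74) = 74
b (P2): min(85, 74) = 74
P (P1): max(52, 74) = 74
k (P1): max(81, 3) = 81
m (P1): max(39, 17, 15) = 39
n (P1): max(-80, 96, 66) = 96
c (P2): min(81, 39, 96) = 39
p (P1): max(0, -22, 38) = 38
q (P1): max(-54, 46, -24, -51) = 46
r (P1): max(93, -49) = 93
s (P1): max(60, -9, -84) = 60
d (P2): min(38, 46, 93, 60) = 38
t (P1): max(5, 68) = 68
u (P1): max(-70, -49) = -49
e (P2): min(68, -49) = -49
Q (P1): max(39, 38, -49) = 39
S0 (P2): min(74, 39) = 39
P2 at S0 wants the lowest of {P=74, Q=39}, so chooses Q.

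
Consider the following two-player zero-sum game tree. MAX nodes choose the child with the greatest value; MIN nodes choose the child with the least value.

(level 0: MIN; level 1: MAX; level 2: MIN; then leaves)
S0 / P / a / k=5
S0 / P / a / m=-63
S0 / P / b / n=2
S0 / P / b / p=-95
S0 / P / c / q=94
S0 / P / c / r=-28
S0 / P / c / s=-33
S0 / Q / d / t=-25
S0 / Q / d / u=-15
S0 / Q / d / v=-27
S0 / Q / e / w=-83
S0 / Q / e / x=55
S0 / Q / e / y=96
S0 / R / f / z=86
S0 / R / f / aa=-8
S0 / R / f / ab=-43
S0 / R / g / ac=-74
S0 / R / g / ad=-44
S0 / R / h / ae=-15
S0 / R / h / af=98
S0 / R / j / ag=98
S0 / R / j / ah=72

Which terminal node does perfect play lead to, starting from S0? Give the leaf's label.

a (MIN): min(5, -63) = -63
b (MIN): min(2, -95) = -95
c (MIN): min(94, -28, -33) = -33
P (MAX): max(-63, -95, -33) = -33
d (MIN): min(-25, -15, -27) = -27
e (MIN): min(-83, 55, 96) = -83
Q (MAX): max(-27, -83) = -27
f (MIN): min(86, -8, -43) = -43
g (MIN): min(-74, -44) = -74
h (MIN): min(-15, 98) = -15
j (MIN): min(98, 72) = 72
R (MAX): max(-43, -74, -15, 72) = 72
S0 (MIN): min(-33, -27, 72) = -33
At S0, MIN picks P (lowest: -33).
At P, MAX picks c (highest: -33).
At c, MIN picks s (lowest: -33).
Terminal value -33.

s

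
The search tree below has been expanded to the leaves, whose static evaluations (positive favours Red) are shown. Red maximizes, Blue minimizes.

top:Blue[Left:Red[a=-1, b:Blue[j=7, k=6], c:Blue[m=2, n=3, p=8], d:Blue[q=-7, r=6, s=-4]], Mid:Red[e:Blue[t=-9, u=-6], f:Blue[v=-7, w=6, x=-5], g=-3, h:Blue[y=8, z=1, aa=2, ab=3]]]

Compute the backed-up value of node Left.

6

b (Blue): min(7, 6) = 6
c (Blue): min(2, 3, 8) = 2
d (Blue): min(-7, 6, -4) = -7
Left (Red): max(-1, 6, 2, -7) = 6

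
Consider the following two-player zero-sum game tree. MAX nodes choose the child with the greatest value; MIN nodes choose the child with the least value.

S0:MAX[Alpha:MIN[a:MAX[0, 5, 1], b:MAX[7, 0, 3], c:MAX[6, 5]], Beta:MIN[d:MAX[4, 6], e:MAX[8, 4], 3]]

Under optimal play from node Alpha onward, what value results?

5

a (MAX): max(0, 5, 1) = 5
b (MAX): max(7, 0, 3) = 7
c (MAX): max(6, 5) = 6
Alpha (MIN): min(5, 7, 6) = 5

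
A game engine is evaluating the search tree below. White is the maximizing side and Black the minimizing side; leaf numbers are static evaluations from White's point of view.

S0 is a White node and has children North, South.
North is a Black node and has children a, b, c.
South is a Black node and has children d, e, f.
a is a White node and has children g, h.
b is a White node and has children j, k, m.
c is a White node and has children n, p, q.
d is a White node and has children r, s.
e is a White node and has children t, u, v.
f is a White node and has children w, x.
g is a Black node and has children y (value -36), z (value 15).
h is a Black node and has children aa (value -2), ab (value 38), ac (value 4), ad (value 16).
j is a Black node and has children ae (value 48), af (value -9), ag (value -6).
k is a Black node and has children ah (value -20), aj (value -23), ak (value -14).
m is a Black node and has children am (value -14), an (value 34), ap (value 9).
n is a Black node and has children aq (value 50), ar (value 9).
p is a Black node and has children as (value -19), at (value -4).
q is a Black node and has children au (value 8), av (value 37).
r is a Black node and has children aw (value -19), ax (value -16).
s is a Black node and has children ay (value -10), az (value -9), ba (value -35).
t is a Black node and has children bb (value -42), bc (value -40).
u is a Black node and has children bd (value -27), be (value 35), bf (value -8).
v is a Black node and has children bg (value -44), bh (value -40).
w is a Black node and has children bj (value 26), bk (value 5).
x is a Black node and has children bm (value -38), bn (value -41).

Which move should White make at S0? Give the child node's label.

North

g (Black): min(-36, 15) = -36
h (Black): min(-2, 38, 4, 16) = -2
a (White): max(-36, -2) = -2
j (Black): min(48, -9, -6) = -9
k (Black): min(-20, -23, -14) = -23
m (Black): min(-14, 34, 9) = -14
b (White): max(-9, -23, -14) = -9
n (Black): min(50, 9) = 9
p (Black): min(-19, -4) = -19
q (Black): min(8, 37) = 8
c (White): max(9, -19, 8) = 9
North (Black): min(-2, -9, 9) = -9
r (Black): min(-19, -16) = -19
s (Black): min(-10, -9, -35) = -35
d (White): max(-19, -35) = -19
t (Black): min(-42, -40) = -42
u (Black): min(-27, 35, -8) = -27
v (Black): min(-44, -40) = -44
e (White): max(-42, -27, -44) = -27
w (Black): min(26, 5) = 5
x (Black): min(-38, -41) = -41
f (White): max(5, -41) = 5
South (Black): min(-19, -27, 5) = -27
S0 (White): max(-9, -27) = -9
White at S0 wants the highest of {North=-9, South=-27}, so chooses North.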